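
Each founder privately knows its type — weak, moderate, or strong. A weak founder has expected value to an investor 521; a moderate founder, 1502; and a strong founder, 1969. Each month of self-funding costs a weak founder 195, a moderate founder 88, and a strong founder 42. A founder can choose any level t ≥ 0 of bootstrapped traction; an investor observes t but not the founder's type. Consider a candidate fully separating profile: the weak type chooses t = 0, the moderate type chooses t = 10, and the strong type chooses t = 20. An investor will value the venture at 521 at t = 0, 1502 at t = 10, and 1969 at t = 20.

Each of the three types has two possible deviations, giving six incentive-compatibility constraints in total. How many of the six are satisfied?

6

Strong (own payoff 1969 − 42×20 = 1129): to t=0 gives 521 → no gain ✓; to t=10 gives 1502 − 42×10 = 1082 → no gain ✓.
Weak (own payoff 521): to t=10 gives 1502 − 195×10 = -448 → no gain ✓; to t=20 gives 1969 − 195×20 = -1931 → no gain ✓.
Moderate (own payoff 1502 − 88×10 = 622): to t=0 gives 521 → no gain ✓; to t=20 gives 1969 − 88×20 = 209 → no gain ✓.
6 of the 6 constraints hold; this profile is a separating equilibrium.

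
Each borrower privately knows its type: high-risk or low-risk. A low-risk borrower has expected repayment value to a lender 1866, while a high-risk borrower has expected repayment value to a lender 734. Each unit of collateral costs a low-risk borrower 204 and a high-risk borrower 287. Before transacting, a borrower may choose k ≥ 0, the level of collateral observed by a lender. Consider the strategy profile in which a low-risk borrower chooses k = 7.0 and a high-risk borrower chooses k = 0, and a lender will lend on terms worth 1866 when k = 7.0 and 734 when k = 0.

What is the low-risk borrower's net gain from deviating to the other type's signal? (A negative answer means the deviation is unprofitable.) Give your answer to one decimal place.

296.0

Playing k = 7.0 the low-risk borrower receives 1866 − 204 × 7.0 = 438.
Deviating to k = 0 yields 734 instead.
Gain from deviating: 734 − 438 = 296.0.
The gain is positive, so the low-risk type's incentive-compatibility constraint is violated — this profile is not a separating equilibrium.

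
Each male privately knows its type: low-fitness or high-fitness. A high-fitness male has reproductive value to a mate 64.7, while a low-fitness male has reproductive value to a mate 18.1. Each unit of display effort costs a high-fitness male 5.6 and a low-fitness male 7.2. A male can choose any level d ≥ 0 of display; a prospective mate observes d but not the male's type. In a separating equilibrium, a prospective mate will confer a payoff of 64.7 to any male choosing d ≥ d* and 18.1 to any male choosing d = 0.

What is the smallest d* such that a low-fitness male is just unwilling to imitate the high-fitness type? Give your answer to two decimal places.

A low-fitness male choosing d = 0 receives 18.1.
Imitating at d* instead would pay 64.7 at cost 7.2·d*, netting 64.7 − 7.2·d*.
Indifference: 18.1 = 64.7 − 7.2·d*, so d* = (64.7 − 18.1) / 7.2 ≈ 6.47.
At d* the low-fitness type's incentive constraint just binds; the high-fitness type strictly prefers d* since its per-unit cost is lower.

6.47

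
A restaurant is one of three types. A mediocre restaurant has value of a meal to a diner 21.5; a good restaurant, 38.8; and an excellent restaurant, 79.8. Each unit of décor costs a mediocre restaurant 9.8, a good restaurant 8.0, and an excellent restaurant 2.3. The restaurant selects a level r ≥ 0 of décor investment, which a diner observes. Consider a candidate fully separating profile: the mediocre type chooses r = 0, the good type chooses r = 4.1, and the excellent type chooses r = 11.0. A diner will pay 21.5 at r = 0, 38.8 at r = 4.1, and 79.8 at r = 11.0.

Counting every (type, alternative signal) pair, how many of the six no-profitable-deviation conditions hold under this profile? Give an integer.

Good (own payoff 38.8 − 8.0×4.1 = 6): to r=0 gives 21.5 → profitable ✗; to r=11.0 gives 79.8 − 8.0×11.0 = -8.2 → no gain ✓.
Excellent (own payoff 79.8 − 2.3×11.0 = 54.5): to r=0 gives 21.5 → no gain ✓; to r=4.1 gives 38.8 − 2.3×4.1 = 29.37 → no gain ✓.
Mediocre (own payoff 21.5): to r=4.1 gives 38.8 − 9.8×4.1 = -1.38 → no gain ✓; to r=11.0 gives 79.8 − 9.8×11.0 = -28 → no gain ✓.
5 of the 6 constraints hold; not an equilibrium.

5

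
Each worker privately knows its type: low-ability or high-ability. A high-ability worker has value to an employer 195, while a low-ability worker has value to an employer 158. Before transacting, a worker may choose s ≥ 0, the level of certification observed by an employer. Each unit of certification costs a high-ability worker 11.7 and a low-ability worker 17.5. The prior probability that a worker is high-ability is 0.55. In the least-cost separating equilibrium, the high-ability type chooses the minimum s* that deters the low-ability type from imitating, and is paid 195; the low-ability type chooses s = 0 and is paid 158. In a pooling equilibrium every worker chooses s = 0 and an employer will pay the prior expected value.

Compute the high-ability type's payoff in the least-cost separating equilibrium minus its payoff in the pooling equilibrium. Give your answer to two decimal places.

Least-cost separating signal: s* solves 158 = 195 − 17.5·s*, so s* = (195 − 158)/17.5 ≈ 2.1143.
High-ability type's separating payoff: 195 − 11.7 × s* = 195 − 11.7 × (195 − 158)/17.5 = 195 − 432.9/17.5 ≈ 170.2629.
Pooling payoff: 0.55 × 195 + 0.45 × 158 = 178.35.
Difference: 170.2629 − 178.35 = -8.0871, i.e. -8.09 to two decimal places.
The high-ability type would prefer the pooling outcome.

-8.09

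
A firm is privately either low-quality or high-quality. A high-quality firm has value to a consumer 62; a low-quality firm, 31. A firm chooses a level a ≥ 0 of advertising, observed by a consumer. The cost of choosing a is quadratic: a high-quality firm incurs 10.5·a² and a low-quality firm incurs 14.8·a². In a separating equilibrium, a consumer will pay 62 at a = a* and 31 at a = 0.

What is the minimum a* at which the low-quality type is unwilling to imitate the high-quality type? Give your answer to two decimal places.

The low-quality type at a = 0 receives 31; imitating at a* yields 62 − 14.8·a*².
Indifference: 31 = 62 − 14.8·a*², so a*² = (62 − 31) / 14.8 ≈ 2.0946.
a* = √2.0946 ≈ 1.45.

1.45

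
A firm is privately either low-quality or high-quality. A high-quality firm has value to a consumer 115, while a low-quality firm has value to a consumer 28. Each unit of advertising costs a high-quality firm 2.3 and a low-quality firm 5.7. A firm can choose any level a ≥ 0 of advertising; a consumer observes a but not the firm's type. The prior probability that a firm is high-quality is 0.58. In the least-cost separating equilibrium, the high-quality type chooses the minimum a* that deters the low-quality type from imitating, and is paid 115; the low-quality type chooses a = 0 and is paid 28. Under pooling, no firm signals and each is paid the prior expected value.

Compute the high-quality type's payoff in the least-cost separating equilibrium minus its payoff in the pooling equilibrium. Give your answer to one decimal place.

1.4

Least-cost separating signal: a* solves 28 = 115 − 5.7·a*, so a* = (115 − 28)/5.7 ≈ 15.2632.
High-quality type's separating payoff: 115 − 2.3 × a* = 115 − 2.3 × (115 − 28)/5.7 = 115 − 200.1/5.7 ≈ 79.895.
Pooling payoff: 0.58 × 115 + 0.42 × 28 = 78.46.
Difference: 79.895 − 78.46 = 1.435, i.e. 1.4 to one decimal place.
The high-quality type prefers to separate.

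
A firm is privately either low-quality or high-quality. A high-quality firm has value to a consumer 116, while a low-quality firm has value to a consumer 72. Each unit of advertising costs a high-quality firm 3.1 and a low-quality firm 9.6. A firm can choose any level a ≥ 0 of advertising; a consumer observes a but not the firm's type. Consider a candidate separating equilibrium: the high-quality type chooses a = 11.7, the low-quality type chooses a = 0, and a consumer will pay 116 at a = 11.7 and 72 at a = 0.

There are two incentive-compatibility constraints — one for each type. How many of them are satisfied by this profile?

2

High-quality type: signal → 116 − 3.1 × 11.7 = 79.73; deviate to 0 → 72. IC holds (79.73 ≥ 72).
Low-quality type: stay at 0 → 72; mimic → 116 − 9.6 × 11.7 = 3.68. IC holds (72 ≥ 3.68).
2 of 2 constraints hold, so this is a separating equilibrium.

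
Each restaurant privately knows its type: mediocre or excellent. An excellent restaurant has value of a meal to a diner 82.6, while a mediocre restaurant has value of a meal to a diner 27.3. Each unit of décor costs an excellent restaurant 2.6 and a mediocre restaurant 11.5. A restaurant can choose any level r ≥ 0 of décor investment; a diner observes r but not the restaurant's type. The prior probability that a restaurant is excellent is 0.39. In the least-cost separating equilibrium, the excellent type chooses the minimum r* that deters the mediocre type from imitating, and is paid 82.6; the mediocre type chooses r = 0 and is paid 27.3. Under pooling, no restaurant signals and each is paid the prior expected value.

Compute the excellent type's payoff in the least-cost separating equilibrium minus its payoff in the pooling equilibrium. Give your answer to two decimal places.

21.23

Least-cost separating signal: r* solves 27.3 = 82.6 − 11.5·r*, so r* = (82.6 − 27.3)/11.5 ≈ 4.8087.
Excellent type's separating payoff: 82.6 − 2.6 × r* = 82.6 − 2.6 × (82.6 − 27.3)/11.5 = 82.6 − 143.78/11.5 ≈ 70.0974.
Pooling payoff: 0.39 × 82.6 + 0.61 × 27.3 = 48.867.
Difference: 70.0974 − 48.867 = 21.2304, i.e. 21.23 to two decimal places.
The excellent type prefers to separate.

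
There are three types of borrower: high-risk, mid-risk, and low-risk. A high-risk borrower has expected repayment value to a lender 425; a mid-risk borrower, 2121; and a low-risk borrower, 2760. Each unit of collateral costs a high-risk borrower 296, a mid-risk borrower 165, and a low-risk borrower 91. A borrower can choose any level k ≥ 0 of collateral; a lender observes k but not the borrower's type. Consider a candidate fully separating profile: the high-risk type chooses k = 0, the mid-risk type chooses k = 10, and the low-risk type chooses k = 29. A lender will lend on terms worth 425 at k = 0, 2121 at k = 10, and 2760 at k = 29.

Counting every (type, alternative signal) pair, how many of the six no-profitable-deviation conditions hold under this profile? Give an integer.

Low-risk (own payoff 2760 − 91×29 = 121): to k=0 gives 425 → profitable ✗; to k=10 gives 2121 − 91×10 = 1211 → profitable ✗.
Mid-risk (own payoff 2121 − 165×10 = 471): to k=0 gives 425 → no gain ✓; to k=29 gives 2760 − 165×29 = -2025 → no gain ✓.
High-risk (own payoff 425): to k=10 gives 2121 − 296×10 = -839 → no gain ✓; to k=29 gives 2760 − 296×29 = -5824 → no gain ✓.
4 of the 6 constraints hold; not an equilibrium.

4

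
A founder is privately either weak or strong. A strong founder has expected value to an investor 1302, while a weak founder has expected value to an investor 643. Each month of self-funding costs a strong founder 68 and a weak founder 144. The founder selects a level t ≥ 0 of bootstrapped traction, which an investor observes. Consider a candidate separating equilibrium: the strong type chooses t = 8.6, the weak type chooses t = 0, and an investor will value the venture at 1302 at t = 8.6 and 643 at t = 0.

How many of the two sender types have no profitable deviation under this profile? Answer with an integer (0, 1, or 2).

2

Weak type: stay at 0 → 643; mimic → 1302 − 144 × 8.6 = 63.6. IC holds (643 ≥ 63.6).
Strong type: signal → 1302 − 68 × 8.6 = 717.2; deviate to 0 → 643. IC holds (717.2 ≥ 643).
2 of 2 constraints hold, so this is a separating equilibrium.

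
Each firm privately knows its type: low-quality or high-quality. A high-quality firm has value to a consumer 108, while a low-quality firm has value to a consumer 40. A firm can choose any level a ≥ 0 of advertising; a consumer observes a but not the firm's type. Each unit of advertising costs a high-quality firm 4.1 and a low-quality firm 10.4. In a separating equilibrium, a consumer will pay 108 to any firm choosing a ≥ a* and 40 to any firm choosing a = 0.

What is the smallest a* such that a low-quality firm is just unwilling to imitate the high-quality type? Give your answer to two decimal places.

6.54

A low-quality firm choosing a = 0 receives 40.
Imitating at a* instead would pay 108 at cost 10.4·a*, netting 108 − 10.4·a*.
Indifference: 40 = 108 − 10.4·a*, so a* = (108 − 40) / 10.4 ≈ 6.54.
At a* the low-quality type's incentive constraint just binds; the high-quality type strictly prefers a* since its per-unit cost is lower.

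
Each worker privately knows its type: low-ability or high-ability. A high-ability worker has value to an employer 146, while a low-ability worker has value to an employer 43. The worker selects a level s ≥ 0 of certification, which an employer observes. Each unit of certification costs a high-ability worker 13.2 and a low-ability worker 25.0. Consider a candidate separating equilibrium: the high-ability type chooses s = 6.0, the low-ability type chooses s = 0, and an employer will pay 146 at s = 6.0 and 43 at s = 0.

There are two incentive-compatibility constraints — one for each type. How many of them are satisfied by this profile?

Low-ability type: stay at 0 → 43; mimic → 146 − 25.0 × 6.0 = -4. IC holds (43 ≥ -4).
High-ability type: signal → 146 − 13.2 × 6.0 = 66.8; deviate to 0 → 43. IC holds (66.8 ≥ 43).
2 of 2 constraints hold, so this is a separating equilibrium.

2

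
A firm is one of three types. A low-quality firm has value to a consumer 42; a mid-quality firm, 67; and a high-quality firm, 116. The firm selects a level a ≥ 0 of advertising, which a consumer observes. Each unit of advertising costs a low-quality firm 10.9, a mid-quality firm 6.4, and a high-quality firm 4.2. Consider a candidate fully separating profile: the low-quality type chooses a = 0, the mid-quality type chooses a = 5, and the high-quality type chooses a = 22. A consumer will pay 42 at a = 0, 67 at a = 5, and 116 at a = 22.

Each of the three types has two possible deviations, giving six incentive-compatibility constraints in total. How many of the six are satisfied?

Low-quality (own payoff 42): to a=5 gives 67 − 10.9×5 = 12.5 → no gain ✓; to a=22 gives 116 − 10.9×22 = -123.8 → no gain ✓.
High-quality (own payoff 116 − 4.2×22 = 23.6): to a=0 gives 42 → profitable ✗; to a=5 gives 67 − 4.2×5 = 46 → profitable ✗.
Mid-quality (own payoff 67 − 6.4×5 = 35): to a=0 gives 42 → profitable ✗; to a=22 gives 116 − 6.4×22 = -24.8 → no gain ✓.
3 of the 6 constraints hold; not an equilibrium.

3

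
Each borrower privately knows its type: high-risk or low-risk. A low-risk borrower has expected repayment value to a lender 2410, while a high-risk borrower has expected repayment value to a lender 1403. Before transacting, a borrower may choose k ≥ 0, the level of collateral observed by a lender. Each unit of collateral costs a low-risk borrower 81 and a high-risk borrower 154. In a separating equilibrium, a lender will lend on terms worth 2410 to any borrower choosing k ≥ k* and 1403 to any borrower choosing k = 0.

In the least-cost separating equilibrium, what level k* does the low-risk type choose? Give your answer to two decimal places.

6.54

A high-risk borrower choosing k = 0 receives 1403.
Imitating at k* instead would pay 2410 at cost 154·k*, netting 2410 − 154·k*.
Indifference: 1403 = 2410 − 154·k*, so k* = (2410 − 1403) / 154 ≈ 6.54.
This is the high-risk type's binding incentive-compatibility constraint; any k ≥ 6.54 sustains separation on that side.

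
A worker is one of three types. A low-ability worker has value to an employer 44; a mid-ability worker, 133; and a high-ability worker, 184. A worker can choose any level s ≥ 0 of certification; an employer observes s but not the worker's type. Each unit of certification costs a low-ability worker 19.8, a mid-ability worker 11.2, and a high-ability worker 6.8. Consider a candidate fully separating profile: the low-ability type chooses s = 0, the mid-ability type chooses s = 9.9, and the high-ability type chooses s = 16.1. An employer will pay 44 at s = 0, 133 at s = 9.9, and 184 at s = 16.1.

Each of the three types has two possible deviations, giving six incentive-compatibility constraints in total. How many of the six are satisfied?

High-ability (own payoff 184 − 6.8×16.1 = 74.52): to s=0 gives 44 → no gain ✓; to s=9.9 gives 133 − 6.8×9.9 = 65.68 → no gain ✓.
Mid-ability (own payoff 133 − 11.2×9.9 = 22.12): to s=0 gives 44 → profitable ✗; to s=16.1 gives 184 − 11.2×16.1 = 3.68 → no gain ✓.
Low-ability (own payoff 44): to s=9.9 gives 133 − 19.8×9.9 = -63.02 → no gain ✓; to s=16.1 gives 184 − 19.8×16.1 = -134.78 → no gain ✓.
5 of the 6 constraints hold; not an equilibrium.

5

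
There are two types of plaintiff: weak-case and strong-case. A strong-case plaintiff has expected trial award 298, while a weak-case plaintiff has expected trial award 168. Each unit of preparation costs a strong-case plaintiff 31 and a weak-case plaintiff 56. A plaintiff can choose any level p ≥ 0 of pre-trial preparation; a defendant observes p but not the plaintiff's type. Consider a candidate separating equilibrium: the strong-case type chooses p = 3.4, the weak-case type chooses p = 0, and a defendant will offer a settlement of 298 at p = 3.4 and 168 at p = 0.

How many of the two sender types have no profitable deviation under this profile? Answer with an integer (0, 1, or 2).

Strong-case type: signal → 298 − 31 × 3.4 = 192.6; deviate to 0 → 168. IC holds (192.6 ≥ 168).
Weak-case type: stay at 0 → 168; mimic → 298 − 56 × 3.4 = 107.6. IC holds (168 ≥ 107.6).
2 of 2 constraints hold, so this is a separating equilibrium.

2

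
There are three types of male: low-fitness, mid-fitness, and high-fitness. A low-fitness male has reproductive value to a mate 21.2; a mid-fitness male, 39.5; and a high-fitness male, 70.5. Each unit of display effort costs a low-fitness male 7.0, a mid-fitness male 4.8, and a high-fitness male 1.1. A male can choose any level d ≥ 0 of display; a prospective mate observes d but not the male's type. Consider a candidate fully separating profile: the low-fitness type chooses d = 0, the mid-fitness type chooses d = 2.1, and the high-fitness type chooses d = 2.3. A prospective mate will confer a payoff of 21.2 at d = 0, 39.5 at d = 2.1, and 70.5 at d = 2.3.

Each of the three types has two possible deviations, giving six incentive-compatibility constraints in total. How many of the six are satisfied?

3

High-fitness (own payoff 70.5 − 1.1×2.3 = 67.97): to d=0 gives 21.2 → no gain ✓; to d=2.1 gives 39.5 − 1.1×2.1 = 37.19 → no gain ✓.
Mid-fitness (own payoff 39.5 − 4.8×2.1 = 29.42): to d=0 gives 21.2 → no gain ✓; to d=2.3 gives 70.5 − 4.8×2.3 = 59.46 → profitable ✗.
Low-fitness (own payoff 21.2): to d=2.1 gives 39.5 − 7.0×2.1 = 24.8 → profitable ✗; to d=2.3 gives 70.5 − 7.0×2.3 = 54.4 → profitable ✗.
3 of the 6 constraints hold; not an equilibrium.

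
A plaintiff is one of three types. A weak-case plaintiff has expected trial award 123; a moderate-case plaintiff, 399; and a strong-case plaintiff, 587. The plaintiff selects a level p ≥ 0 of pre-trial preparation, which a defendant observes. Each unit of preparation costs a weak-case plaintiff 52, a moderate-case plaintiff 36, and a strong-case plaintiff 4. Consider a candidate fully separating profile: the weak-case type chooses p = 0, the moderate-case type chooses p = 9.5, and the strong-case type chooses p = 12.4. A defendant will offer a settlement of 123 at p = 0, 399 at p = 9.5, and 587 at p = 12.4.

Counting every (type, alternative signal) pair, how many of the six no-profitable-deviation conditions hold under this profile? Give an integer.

4

Strong-case (own payoff 587 − 4×12.4 = 537.4): to p=0 gives 123 → no gain ✓; to p=9.5 gives 399 − 4×9.5 = 361 → no gain ✓.
Weak-case (own payoff 123): to p=9.5 gives 399 − 52×9.5 = -95 → no gain ✓; to p=12.4 gives 587 − 52×12.4 = -57.8 → no gain ✓.
Moderate-case (own payoff 399 − 36×9.5 = 57): to p=0 gives 123 → profitable ✗; to p=12.4 gives 587 − 36×12.4 = 140.6 → profitable ✗.
4 of the 6 constraints hold; not an equilibrium.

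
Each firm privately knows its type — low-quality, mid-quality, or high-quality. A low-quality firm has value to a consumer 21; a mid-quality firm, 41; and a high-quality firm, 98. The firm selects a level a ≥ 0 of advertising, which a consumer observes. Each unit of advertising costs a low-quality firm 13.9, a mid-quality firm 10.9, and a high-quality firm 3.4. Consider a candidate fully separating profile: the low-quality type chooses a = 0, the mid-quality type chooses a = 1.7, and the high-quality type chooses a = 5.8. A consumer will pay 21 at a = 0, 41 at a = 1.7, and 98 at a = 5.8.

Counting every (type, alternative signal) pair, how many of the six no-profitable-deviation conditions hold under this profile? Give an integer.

Low-quality (own payoff 21): to a=1.7 gives 41 − 13.9×1.7 = 17.37 → no gain ✓; to a=5.8 gives 98 − 13.9×5.8 = 17.38 → no gain ✓.
High-quality (own payoff 98 − 3.4×5.8 = 78.28): to a=0 gives 21 → no gain ✓; to a=1.7 gives 41 − 3.4×1.7 = 35.22 → no gain ✓.
Mid-quality (own payoff 41 − 10.9×1.7 = 22.47): to a=0 gives 21 → no gain ✓; to a=5.8 gives 98 − 10.9×5.8 = 34.78 → profitable ✗.
5 of the 6 constraints hold; not an equilibrium.

5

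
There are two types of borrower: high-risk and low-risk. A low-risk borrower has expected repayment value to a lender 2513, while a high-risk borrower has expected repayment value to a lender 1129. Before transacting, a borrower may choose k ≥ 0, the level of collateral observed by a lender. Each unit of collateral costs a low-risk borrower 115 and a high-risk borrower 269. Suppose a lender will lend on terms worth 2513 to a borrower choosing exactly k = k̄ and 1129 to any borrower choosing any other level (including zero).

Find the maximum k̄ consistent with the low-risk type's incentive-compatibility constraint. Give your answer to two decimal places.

12.03

Choosing k̄ yields the low-risk type 2513 − 115·k̄; choosing zero yields 1129.
The low-risk type is indifferent at 2513 − 115·k̄ = 1129, i.e. k̄ = (2513 − 1129) / 115 ≈ 12.03.
For any k̄ above 12.03 the low-risk type would rather pool at zero, so separation collapses.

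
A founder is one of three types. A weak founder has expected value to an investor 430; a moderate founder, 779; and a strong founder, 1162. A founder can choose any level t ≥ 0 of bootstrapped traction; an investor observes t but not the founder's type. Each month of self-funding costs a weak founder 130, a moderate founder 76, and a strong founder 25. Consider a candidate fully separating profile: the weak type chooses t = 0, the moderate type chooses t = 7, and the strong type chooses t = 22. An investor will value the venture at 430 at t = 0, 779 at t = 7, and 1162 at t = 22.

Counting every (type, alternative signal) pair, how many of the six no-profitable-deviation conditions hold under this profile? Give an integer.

Strong (own payoff 1162 − 25×22 = 612): to t=0 gives 430 → no gain ✓; to t=7 gives 779 − 25×7 = 604 → no gain ✓.
Moderate (own payoff 779 − 76×7 = 247): to t=0 gives 430 → profitable ✗; to t=22 gives 1162 − 76×22 = -510 → no gain ✓.
Weak (own payoff 430): to t=7 gives 779 − 130×7 = -131 → no gain ✓; to t=22 gives 1162 − 130×22 = -1698 → no gain ✓.
5 of the 6 constraints hold; not an equilibrium.

5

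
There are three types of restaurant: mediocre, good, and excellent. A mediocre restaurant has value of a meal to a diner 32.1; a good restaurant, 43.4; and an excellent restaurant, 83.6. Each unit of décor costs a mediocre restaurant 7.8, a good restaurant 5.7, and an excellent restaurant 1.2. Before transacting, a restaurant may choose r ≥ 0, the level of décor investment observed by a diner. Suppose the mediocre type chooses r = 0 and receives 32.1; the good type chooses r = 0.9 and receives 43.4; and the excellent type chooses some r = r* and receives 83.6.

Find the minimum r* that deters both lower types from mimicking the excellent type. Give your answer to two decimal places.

Good type (on-path payoff 43.4 − 5.7×0.9 = 38.27) won't mimic when 38.27 ≥ 83.6 − 5.7·r*, i.e. r* ≥ 7.95.
Mediocre type (on-path payoff 32.1) won't mimic when 32.1 ≥ 83.6 − 7.8·r*, i.e. r* ≥ 6.60.
Both must hold, so r* = max(6.60, 7.95) = 7.95. The good type's constraint binds.

7.95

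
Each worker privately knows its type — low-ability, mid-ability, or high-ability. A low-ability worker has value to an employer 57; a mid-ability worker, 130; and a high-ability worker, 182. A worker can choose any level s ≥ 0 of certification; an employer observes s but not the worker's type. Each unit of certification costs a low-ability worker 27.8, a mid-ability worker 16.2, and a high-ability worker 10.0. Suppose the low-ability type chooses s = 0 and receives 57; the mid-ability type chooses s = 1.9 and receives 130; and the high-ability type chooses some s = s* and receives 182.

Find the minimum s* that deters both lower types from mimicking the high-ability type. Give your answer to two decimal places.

Mid-ability type (on-path payoff 130 − 16.2×1.9 = 99.22) won't mimic when 99.22 ≥ 182 − 16.2·s*, i.e. s* ≥ 5.11.
Low-ability type (on-path payoff 57) won't mimic when 57 ≥ 182 − 27.8·s*, i.e. s* ≥ 4.50.
Both must hold, so s* = max(4.50, 5.11) = 5.11. The mid-ability type's constraint binds.

5.11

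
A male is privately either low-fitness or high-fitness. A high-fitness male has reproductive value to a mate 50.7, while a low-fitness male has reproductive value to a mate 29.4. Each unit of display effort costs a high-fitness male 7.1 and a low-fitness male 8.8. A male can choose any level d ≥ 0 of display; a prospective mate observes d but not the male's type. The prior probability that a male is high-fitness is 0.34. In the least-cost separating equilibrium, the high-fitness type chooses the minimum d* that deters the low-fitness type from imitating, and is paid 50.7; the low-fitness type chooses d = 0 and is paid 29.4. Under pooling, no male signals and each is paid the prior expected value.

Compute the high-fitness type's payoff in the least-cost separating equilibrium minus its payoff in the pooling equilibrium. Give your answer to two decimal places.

-3.13

Least-cost separating signal: d* solves 29.4 = 50.7 − 8.8·d*, so d* = (50.7 − 29.4)/8.8 ≈ 2.4205.
High-fitness type's separating payoff: 50.7 − 7.1 × d* = 50.7 − 7.1 × (50.7 − 29.4)/8.8 = 50.7 − 151.23/8.8 ≈ 33.5148.
Pooling payoff: 0.34 × 50.7 + 0.66 × 29.4 = 36.642.
Difference: 33.5148 − 36.642 = -3.1272, i.e. -3.13 to two decimal places.
The high-fitness type would prefer the pooling outcome.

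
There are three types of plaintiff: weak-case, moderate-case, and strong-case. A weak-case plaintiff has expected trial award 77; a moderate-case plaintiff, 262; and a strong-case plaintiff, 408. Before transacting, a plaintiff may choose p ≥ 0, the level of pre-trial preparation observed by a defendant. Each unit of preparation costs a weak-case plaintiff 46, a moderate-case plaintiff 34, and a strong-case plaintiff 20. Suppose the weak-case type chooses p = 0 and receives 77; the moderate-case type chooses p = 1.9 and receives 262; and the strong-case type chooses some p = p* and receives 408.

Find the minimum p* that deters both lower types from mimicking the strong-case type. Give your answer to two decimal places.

7.20

Moderate-case type (on-path payoff 262 − 34×1.9 = 197.4) won't mimic when 197.4 ≥ 408 − 34·p*, i.e. p* ≥ 6.19.
Weak-case type (on-path payoff 77) won't mimic when 77 ≥ 408 − 46·p*, i.e. p* ≥ 7.20.
Both must hold, so p* = max(7.20, 6.19) = 7.20. The weak-case type's constraint binds.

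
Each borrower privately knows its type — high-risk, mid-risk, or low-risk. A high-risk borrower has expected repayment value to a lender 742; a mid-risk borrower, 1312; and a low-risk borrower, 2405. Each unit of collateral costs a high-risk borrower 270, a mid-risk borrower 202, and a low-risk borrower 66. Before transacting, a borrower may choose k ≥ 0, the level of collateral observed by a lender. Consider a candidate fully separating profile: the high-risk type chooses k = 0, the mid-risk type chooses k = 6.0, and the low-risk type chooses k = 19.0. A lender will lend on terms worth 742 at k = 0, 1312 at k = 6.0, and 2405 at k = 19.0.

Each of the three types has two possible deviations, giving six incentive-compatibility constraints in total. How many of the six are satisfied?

5

High-risk (own payoff 742): to k=6.0 gives 1312 − 270×6.0 = -308 → no gain ✓; to k=19.0 gives 2405 − 270×19.0 = -2725 → no gain ✓.
Low-risk (own payoff 2405 − 66×19.0 = 1151): to k=0 gives 742 → no gain ✓; to k=6.0 gives 1312 − 66×6.0 = 916 → no gain ✓.
Mid-risk (own payoff 1312 − 202×6.0 = 100): to k=0 gives 742 → profitable ✗; to k=19.0 gives 2405 − 202×19.0 = -1433 → no gain ✓.
5 of the 6 constraints hold; not an equilibrium.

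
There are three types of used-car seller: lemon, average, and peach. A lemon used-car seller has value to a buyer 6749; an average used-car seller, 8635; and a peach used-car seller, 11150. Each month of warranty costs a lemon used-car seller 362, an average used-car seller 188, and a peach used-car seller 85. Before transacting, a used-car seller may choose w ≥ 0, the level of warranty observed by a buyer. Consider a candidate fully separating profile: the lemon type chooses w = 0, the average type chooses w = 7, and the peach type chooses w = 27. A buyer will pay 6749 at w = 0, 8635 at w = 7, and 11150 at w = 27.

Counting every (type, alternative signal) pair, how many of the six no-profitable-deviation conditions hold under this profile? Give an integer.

Lemon (own payoff 6749): to w=7 gives 8635 − 362×7 = 6101 → no gain ✓; to w=27 gives 11150 − 362×27 = 1376 → no gain ✓.
Peach (own payoff 11150 − 85×27 = 8855): to w=0 gives 6749 → no gain ✓; to w=7 gives 8635 − 85×7 = 8040 → no gain ✓.
Average (own payoff 8635 − 188×7 = 7319): to w=0 gives 6749 → no gain ✓; to w=27 gives 11150 − 188×27 = 6074 → no gain ✓.
6 of the 6 constraints hold; this profile is a separating equilibrium.

6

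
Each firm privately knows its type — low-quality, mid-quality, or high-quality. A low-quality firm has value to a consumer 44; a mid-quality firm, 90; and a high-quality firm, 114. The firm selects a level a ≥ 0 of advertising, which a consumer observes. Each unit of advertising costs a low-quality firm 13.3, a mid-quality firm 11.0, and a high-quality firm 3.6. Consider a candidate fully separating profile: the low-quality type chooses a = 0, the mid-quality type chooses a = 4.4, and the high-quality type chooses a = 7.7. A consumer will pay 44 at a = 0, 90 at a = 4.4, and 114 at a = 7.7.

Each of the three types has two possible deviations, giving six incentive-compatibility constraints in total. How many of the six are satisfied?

Low-quality (own payoff 44): to a=4.4 gives 90 − 13.3×4.4 = 31.48 → no gain ✓; to a=7.7 gives 114 − 13.3×7.7 = 11.59 → no gain ✓.
High-quality (own payoff 114 − 3.6×7.7 = 86.28): to a=0 gives 44 → no gain ✓; to a=4.4 gives 90 − 3.6×4.4 = 74.16 → no gain ✓.
Mid-quality (own payoff 90 − 11.0×4.4 = 41.6): to a=0 gives 44 → profitable ✗; to a=7.7 gives 114 − 11.0×7.7 = 29.3 → no gain ✓.
5 of the 6 constraints hold; not an equilibrium.

5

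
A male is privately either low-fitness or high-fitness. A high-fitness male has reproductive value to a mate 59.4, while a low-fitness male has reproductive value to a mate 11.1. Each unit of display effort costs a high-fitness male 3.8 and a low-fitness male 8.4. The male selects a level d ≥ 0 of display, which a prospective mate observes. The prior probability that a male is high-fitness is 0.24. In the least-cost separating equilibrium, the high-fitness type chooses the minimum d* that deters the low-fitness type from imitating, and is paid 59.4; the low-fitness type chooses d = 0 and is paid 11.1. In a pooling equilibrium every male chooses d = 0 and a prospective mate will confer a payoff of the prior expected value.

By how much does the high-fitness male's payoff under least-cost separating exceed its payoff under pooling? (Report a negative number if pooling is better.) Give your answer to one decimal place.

14.9

Least-cost separating signal: d* solves 11.1 = 59.4 − 8.4·d*, so d* = (59.4 − 11.1)/8.4 = 5.75.
High-fitness type's separating payoff: 59.4 − 3.8 × d* = 59.4 − 3.8 × (59.4 − 11.1)/8.4 = 59.4 − 183.54/8.4 = 37.55.
Pooling payoff: 0.24 × 59.4 + 0.76 × 11.1 = 22.692.
Difference: 37.55 − 22.692 = 14.858, i.e. 14.9 to one decimal place.
The high-fitness type prefers to separate.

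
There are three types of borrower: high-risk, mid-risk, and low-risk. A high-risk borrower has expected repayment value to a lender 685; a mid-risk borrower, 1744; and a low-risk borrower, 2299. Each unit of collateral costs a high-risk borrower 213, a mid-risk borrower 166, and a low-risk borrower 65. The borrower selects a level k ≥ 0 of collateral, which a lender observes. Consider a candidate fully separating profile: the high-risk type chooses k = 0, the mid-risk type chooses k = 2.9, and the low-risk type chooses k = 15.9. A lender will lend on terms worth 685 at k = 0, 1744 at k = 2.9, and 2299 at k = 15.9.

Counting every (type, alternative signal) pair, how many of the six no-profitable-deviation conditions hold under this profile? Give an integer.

4

Mid-risk (own payoff 1744 − 166×2.9 = 1262.6): to k=0 gives 685 → no gain ✓; to k=15.9 gives 2299 − 166×15.9 = -340.4 → no gain ✓.
Low-risk (own payoff 2299 − 65×15.9 = 1265.5): to k=0 gives 685 → no gain ✓; to k=2.9 gives 1744 − 65×2.9 = 1555.5 → profitable ✗.
High-risk (own payoff 685): to k=2.9 gives 1744 − 213×2.9 = 1126.3 → profitable ✗; to k=15.9 gives 2299 − 213×15.9 = -1087.7 → no gain ✓.
4 of the 6 constraints hold; not an equilibrium.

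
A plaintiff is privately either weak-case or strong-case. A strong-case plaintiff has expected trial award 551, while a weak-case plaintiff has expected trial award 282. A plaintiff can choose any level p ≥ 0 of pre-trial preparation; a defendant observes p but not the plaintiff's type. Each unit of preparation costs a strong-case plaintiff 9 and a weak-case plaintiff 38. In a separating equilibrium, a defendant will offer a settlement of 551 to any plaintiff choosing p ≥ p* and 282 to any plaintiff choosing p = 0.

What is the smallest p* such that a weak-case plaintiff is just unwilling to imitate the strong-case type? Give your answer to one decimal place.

7.1

A weak-case plaintiff choosing p = 0 receives 282.
Imitating at p* instead would pay 551 at cost 38·p*, netting 551 − 38·p*.
Indifference: 282 = 551 − 38·p*, so p* = (551 − 282) / 38 ≈ 7.1.
At p* the weak-case type's incentive constraint just binds; the strong-case type strictly prefers p* since its per-unit cost is lower.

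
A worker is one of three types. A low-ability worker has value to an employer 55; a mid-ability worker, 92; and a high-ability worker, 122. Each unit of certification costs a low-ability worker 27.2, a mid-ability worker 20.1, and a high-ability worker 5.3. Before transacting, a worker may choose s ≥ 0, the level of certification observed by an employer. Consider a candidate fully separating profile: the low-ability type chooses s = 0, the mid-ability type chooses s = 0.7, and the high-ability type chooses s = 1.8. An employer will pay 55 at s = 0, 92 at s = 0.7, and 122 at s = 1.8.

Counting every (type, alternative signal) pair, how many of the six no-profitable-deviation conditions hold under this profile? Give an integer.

High-ability (own payoff 122 − 5.3×1.8 = 112.46): to s=0 gives 55 → no gain ✓; to s=0.7 gives 92 − 5.3×0.7 = 88.29 → no gain ✓.
Mid-ability (own payoff 92 − 20.1×0.7 = 77.93): to s=0 gives 55 → no gain ✓; to s=1.8 gives 122 − 20.1×1.8 = 85.82 → profitable ✗.
Low-ability (own payoff 55): to s=0.7 gives 92 − 27.2×0.7 = 72.96 → profitable ✗; to s=1.8 gives 122 − 27.2×1.8 = 73.04 → profitable ✗.
3 of the 6 constraints hold; not an equilibrium.

3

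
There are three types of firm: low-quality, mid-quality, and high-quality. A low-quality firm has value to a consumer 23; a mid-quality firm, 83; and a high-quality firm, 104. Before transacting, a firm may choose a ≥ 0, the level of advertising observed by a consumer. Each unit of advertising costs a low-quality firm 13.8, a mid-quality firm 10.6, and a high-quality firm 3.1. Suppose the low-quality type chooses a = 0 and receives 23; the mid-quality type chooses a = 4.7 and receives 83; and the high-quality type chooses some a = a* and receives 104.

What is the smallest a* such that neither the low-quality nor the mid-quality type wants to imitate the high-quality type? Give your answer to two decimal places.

6.68

Low-quality type (on-path payoff 23) won't mimic when 23 ≥ 104 − 13.8·a*, i.e. a* ≥ 5.87.
Mid-quality type (on-path payoff 83 − 10.6×4.7 = 33.18) won't mimic when 33.18 ≥ 104 − 10.6·a*, i.e. a* ≥ 6.68.
Both must hold, so a* = max(5.87, 6.68) = 6.68. The mid-quality type's constraint binds.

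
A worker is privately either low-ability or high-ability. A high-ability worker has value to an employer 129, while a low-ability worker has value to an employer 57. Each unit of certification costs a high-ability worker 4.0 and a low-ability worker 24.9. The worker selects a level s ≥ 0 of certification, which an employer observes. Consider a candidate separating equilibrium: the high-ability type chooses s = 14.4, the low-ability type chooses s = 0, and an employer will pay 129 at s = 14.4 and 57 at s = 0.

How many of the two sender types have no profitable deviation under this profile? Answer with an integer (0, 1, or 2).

Low-ability type: stay at 0 → 57; mimic → 129 − 24.9 × 14.4 = -229.56. IC holds (57 ≥ -229.56).
High-ability type: signal → 129 − 4.0 × 14.4 = 71.4; deviate to 0 → 57. IC holds (71.4 ≥ 57).
2 of 2 constraints hold, so this is a separating equilibrium.

2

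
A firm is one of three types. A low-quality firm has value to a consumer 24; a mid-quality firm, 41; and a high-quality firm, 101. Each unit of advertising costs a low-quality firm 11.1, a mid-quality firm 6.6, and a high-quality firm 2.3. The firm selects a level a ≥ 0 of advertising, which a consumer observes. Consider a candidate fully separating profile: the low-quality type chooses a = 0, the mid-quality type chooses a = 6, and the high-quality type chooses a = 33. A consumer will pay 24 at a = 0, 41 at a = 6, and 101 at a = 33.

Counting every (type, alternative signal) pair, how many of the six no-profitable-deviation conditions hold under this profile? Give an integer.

Mid-quality (own payoff 41 − 6.6×6 = 1.4): to a=0 gives 24 → profitable ✗; to a=33 gives 101 − 6.6×33 = -116.8 → no gain ✓.
High-quality (own payoff 101 − 2.3×33 = 25.1): to a=0 gives 24 → no gain ✓; to a=6 gives 41 − 2.3×6 = 27.2 → profitable ✗.
Low-quality (own payoff 24): to a=6 gives 41 − 11.1×6 = -25.6 → no gain ✓; to a=33 gives 101 − 11.1×33 = -265.3 → no gain ✓.
4 of the 6 constraints hold; not an equilibrium.

4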